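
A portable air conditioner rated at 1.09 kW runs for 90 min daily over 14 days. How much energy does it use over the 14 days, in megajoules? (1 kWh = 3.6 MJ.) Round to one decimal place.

82.4 MJ

Runtime = 90 min × 14 = 1260 min = 21 h
Energy = 1.09 kW × 21 h = 22.89 kWh
= 22.89 × 3.6 MJ = 82.4 MJ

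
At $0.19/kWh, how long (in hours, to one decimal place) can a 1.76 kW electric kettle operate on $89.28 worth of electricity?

267.0 h

Energy available = $89.28 ÷ $0.19/kWh = 469.8947 kWh
Hours = 469.8947 kWh ÷ 1.76 kW = 267.0 h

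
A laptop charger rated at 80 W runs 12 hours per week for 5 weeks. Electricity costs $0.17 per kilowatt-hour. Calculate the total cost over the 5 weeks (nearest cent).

$0.82

Runtime = 12 h/week × 5 weeks = 60 h
Energy = 0.08 kW × 60 h = 4.8 kWh
Cost = 4.8 kWh × $0.17/kWh = $0.82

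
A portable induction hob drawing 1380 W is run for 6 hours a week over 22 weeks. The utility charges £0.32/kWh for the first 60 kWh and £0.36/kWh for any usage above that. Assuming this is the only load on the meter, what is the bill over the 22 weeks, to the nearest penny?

£63.18

Runtime = 6 h/week × 22 weeks = 132 h
Energy = 1.38 kW × 132 h = 182.16 kWh
Tier 1 (0–60 kWh): 60 × £0.32 = £19.2
Above 60 kWh: 122.16 × £0.36 = £43.9776
Bill = £63.18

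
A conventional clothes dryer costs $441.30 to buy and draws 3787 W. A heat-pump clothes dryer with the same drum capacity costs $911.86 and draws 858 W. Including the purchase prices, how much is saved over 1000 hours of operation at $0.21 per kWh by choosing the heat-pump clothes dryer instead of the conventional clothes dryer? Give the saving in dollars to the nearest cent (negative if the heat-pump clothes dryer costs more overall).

$144.53

conventional clothes dryer: $441.30 + (3787/1000) kW × 1000 h × $0.21 = $441.30 + $795.27 = $1236.57
heat-pump clothes dryer: $911.86 + (858/1000) kW × 1000 h × $0.21 = $911.86 + $180.18 = $1092.04
Saving = $1236.57 − $1092.04 = $144.53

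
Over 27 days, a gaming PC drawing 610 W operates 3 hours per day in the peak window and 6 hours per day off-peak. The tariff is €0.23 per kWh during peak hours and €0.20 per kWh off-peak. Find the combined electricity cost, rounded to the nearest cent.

€31.13

Peak energy = 0.61 kW × 3 h × 27 = 49.41 kWh
Off-peak energy = 0.61 kW × 6 h × 27 = 98.82 kWh
Cost = 49.41 × €0.23 + 98.82 × €0.20 = €11.3643 + €19.764 = €31.13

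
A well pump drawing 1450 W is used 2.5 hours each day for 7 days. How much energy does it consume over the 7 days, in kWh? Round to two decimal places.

25.38 kWh

Runtime = 2.5 h/day × 7 days = 17.5 h
Energy = 1.45 kW × 17.5 h = 25.375 kWh ≈ 25.38 kWh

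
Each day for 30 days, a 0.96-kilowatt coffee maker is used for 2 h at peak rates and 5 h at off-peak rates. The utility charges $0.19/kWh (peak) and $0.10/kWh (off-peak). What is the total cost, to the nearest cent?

$25.34

Peak energy = 0.96 kW × 2 h × 30 = 57.6 kWh
Off-peak energy = 0.96 kW × 5 h × 30 = 144 kWh
Cost = 57.6 × $0.19 + 144 × $0.10 = $10.944 + $14.4 = $25.34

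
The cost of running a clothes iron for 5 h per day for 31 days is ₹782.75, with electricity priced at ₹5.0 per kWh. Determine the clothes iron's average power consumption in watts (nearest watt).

1010 W

Energy = ₹782.75 ÷ ₹5.0/kWh = 156.55 kWh
Runtime = 5 h/day × 31 days = 155 h
Power = 156.55 kWh ÷ 155 h = 1.01 kW = 1010 W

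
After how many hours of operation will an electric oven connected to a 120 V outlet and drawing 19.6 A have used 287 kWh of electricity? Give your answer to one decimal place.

122.0 h

Power = 19.6 A × 120 V = 2352 W = 2.352 kW
Hours = 287 kWh ÷ 2.352 kW = 122.0 h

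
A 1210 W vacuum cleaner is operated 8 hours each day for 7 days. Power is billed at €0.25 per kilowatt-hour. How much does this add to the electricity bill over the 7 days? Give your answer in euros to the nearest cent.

€16.94

Runtime = 8 h/day × 7 days = 56 h
Energy = 1.21 kW × 56 h = 67.76 kWh
Cost = 67.76 kWh × €0.25/kWh = €16.94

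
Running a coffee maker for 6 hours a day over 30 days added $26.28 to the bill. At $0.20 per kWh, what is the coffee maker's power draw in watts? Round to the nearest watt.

Energy = $26.28 ÷ $0.20/kWh = 131.4 kWh
Runtime = 6 h/day × 30 days = 180 h
Power = 131.4 kWh ÷ 180 h = 0.73 kW = 730 W

730 W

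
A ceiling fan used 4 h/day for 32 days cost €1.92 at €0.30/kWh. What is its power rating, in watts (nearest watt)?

Energy = €1.92 ÷ €0.30/kWh = 6.4 kWh
Runtime = 4 h/day × 32 days = 128 h
Power = 6.4 kWh ÷ 128 h = 0.05 kW = 50 W

50 W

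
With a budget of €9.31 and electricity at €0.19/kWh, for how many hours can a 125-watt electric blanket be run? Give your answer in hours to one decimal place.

392.0 h

Energy available = €9.31 ÷ €0.19/kWh = 49 kWh
Hours = 49 kWh ÷ 0.125 kW = 392.0 h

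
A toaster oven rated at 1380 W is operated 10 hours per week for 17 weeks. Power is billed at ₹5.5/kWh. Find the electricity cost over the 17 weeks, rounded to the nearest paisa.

₹1290.30

Runtime = 10 h/week × 17 weeks = 170 h
Energy = 1.38 kW × 170 h = 234.6 kWh
Cost = 234.6 kWh × ₹5.5/kWh = ₹1290.30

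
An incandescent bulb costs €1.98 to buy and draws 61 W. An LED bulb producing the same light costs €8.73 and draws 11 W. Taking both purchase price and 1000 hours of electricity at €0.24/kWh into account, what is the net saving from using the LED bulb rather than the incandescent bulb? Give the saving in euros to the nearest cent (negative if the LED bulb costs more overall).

€5.25

incandescent bulb: €1.98 + (61/1000) kW × 1000 h × €0.24 = €1.98 + €14.64 = €16.62
LED bulb: €8.73 + (11/1000) kW × 1000 h × €0.24 = €8.73 + €2.64 = €11.37
Saving = €16.62 − €11.37 = €5.25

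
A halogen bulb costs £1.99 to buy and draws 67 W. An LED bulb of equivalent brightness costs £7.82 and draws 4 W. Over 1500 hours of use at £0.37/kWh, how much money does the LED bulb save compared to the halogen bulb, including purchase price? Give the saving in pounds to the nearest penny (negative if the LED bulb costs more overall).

£29.14

halogen bulb: £1.99 + (67/1000) kW × 1500 h × £0.37 = £1.99 + £37.185 = £39.175
LED bulb: £7.82 + (4/1000) kW × 1500 h × £0.37 = £7.82 + £2.22 = £10.04
Saving = £39.175 − £10.04 = £29.135 → £29.14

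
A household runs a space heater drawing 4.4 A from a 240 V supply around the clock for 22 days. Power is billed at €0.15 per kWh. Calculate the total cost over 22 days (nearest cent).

€83.64

Power = 4.4 A × 240 V = 1056 W = 1.056 kW
Runtime = 24 h × 22 = 528 h
Energy = 1.056 kW × 528 h = 557.568 kWh
Cost = 557.568 kWh × €0.15/kWh = €83.64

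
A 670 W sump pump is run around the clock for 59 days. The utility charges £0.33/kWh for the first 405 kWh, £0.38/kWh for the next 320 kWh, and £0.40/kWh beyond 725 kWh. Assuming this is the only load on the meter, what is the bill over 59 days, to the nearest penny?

Runtime = 24 h × 59 = 1416 h
Energy = 0.67 kW × 1416 h = 948.72 kWh
Tier 1 (0–405 kWh): 405 × £0.33 = £133.65
Tier 2 (405–725 kWh): 320 × £0.38 = £121.6
Above 725 kWh: 223.72 × £0.40 = £89.488
Bill = £344.74

£344.74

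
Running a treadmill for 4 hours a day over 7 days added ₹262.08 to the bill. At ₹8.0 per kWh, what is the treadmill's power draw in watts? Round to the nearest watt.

1170 W

Energy = ₹262.08 ÷ ₹8.0/kWh = 32.76 kWh
Runtime = 4 h/day × 7 days = 28 h
Power = 32.76 kWh ÷ 28 h = 1.17 kW = 1170 W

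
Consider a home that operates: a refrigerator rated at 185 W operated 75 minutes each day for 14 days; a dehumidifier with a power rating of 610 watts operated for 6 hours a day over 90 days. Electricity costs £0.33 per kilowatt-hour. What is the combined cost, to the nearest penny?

refrigerator: Runtime = 75 min × 14 = 1050 min = 17.5 h
refrigerator: 0.185 kW × 17.5 h = 3.2375 kWh
dehumidifier: Runtime = 6 h/day × 90 days = 540 h
dehumidifier: 0.61 kW × 540 h = 329.4 kWh
Total energy = 332.6375 kWh
Cost = 332.6375 × £0.33 = £109.77

£109.77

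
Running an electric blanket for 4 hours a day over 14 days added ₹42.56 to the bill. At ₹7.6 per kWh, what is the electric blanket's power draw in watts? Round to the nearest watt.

Energy = ₹42.56 ÷ ₹7.6/kWh = 5.6 kWh
Runtime = 4 h/day × 14 days = 56 h
Power = 5.6 kWh ÷ 56 h = 0.1 kW = 100 W

100 W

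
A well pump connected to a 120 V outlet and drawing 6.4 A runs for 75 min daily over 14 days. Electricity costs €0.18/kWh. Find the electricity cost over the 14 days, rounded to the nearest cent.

€2.42

Power = 6.4 A × 120 V = 768 W = 0.768 kW
Runtime = 75 min × 14 = 1050 min = 17.5 h
Energy = 0.768 kW × 17.5 h = 13.44 kWh
Cost = 13.44 kWh × €0.18/kWh = €2.42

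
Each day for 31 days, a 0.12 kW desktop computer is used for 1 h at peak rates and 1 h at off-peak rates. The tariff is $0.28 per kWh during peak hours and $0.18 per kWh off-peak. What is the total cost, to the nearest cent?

$1.71

Peak energy = 0.12 kW × 1 h × 31 = 3.72 kWh
Off-peak energy = 0.12 kW × 1 h × 31 = 3.72 kWh
Cost = 3.72 × $0.28 + 3.72 × $0.18 = $1.0416 + $0.6696 = $1.71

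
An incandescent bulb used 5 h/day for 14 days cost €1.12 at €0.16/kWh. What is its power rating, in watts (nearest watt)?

100 W

Energy = €1.12 ÷ €0.16/kWh = 7 kWh
Runtime = 5 h/day × 14 days = 70 h
Power = 7 kWh ÷ 70 h = 0.1 kW = 100 W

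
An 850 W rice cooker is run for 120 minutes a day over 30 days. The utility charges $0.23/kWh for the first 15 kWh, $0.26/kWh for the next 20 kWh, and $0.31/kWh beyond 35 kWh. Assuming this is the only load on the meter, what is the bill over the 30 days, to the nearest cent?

Runtime = 120 min × 30 = 3600 min = 60 h
Energy = 0.85 kW × 60 h = 51 kWh
Tier 1 (0–15 kWh): 15 × $0.23 = $3.45
Tier 2 (15–35 kWh): 20 × $0.26 = $5.2
Above 35 kWh: 16 × $0.31 = $4.96
Bill = $13.61

$13.61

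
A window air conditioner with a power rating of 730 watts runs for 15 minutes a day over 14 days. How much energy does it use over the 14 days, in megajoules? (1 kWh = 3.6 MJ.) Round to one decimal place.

9.2 MJ

Runtime = 15 min × 14 = 210 min = 3.5 h
Energy = 0.73 kW × 3.5 h = 2.555 kWh
= 2.555 × 3.6 MJ = 9.2 MJ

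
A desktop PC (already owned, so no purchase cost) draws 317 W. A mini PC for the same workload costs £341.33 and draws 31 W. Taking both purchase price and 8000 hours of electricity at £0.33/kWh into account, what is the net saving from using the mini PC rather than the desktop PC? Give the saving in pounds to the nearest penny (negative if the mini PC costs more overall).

desktop PC: £0.00 + (317/1000) kW × 8000 h × £0.33 = £0.00 + £836.88 = £836.88
mini PC: £341.33 + (31/1000) kW × 8000 h × £0.33 = £341.33 + £81.84 = £423.17
Saving = £836.88 − £423.17 = £413.71

£413.71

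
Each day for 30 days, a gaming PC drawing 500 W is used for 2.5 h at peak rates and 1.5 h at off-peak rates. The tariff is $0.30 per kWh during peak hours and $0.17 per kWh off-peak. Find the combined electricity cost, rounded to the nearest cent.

$15.08

Peak energy = 0.5 kW × 2.5 h × 30 = 37.5 kWh
Off-peak energy = 0.5 kW × 1.5 h × 30 = 22.5 kWh
Cost = 37.5 × $0.30 + 22.5 × $0.17 = $11.25 + $3.825 = $15.08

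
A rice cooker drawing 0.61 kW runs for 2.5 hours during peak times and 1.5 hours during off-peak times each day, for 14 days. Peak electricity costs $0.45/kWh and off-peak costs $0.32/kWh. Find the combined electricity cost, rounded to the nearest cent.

$13.71

Peak energy = 0.61 kW × 2.5 h × 14 = 21.35 kWh
Off-peak energy = 0.61 kW × 1.5 h × 14 = 12.81 kWh
Cost = 21.35 × $0.45 + 12.81 × $0.32 = $9.6075 + $4.0992 = $13.71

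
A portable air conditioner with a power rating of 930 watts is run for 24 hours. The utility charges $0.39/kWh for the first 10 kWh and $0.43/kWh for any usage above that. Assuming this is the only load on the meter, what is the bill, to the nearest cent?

Energy = 0.93 kW × 24 h = 22.32 kWh
Tier 1 (0–10 kWh): 10 × $0.39 = $3.9
Above 10 kWh: 12.32 × $0.43 = $5.2976
Bill = $9.20

$9.20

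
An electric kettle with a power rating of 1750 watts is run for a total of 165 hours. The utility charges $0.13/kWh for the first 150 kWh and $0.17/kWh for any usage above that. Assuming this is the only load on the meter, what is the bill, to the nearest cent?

Energy = 1.75 kW × 165 h = 288.75 kWh
Tier 1 (0–150 kWh): 150 × $0.13 = $19.5
Above 150 kWh: 138.75 × $0.17 = $23.5875
Bill = $43.09

$43.09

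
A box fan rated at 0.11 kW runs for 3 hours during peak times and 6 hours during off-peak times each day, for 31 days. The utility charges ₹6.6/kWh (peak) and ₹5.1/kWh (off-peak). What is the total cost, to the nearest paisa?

₹171.86

Peak energy = 0.11 kW × 3 h × 31 = 10.23 kWh
Off-peak energy = 0.11 kW × 6 h × 31 = 20.46 kWh
Cost = 10.23 × ₹6.6 + 20.46 × ₹5.1 = ₹67.518 + ₹104.346 = ₹171.86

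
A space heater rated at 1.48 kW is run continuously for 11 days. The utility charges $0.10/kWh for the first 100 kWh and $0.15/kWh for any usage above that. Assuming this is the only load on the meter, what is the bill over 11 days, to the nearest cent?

$53.61

Runtime = 24 h × 11 = 264 h
Energy = 1.48 kW × 264 h = 390.72 kWh
Tier 1 (0–100 kWh): 100 × $0.10 = $10
Above 100 kWh: 290.72 × $0.15 = $43.608
Bill = $53.61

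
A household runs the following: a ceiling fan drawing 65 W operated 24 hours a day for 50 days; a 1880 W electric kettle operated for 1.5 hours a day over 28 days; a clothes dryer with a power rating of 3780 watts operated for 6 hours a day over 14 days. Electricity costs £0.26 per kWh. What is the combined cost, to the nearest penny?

£123.36

ceiling fan: Runtime = 24 h × 50 = 1200 h
ceiling fan: 0.065 kW × 1200 h = 78 kWh
electric kettle: Runtime = 1.5 h/day × 28 days = 42 h
electric kettle: 1.88 kW × 42 h = 78.96 kWh
clothes dryer: Runtime = 6 h/day × 14 days = 84 h
clothes dryer: 3.78 kW × 84 h = 317.52 kWh
Total energy = 474.48 kWh
Cost = 474.48 × £0.26 = £123.36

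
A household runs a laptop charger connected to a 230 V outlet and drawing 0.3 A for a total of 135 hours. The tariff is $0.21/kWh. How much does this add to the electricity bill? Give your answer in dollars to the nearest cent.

Power = 0.3 A × 230 V = 69 W = 0.069 kW
Energy = 0.069 kW × 135 h = 9.315 kWh
Cost = 9.315 kWh × $0.21/kWh = $1.96

$1.96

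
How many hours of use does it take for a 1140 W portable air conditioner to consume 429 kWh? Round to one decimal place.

376.3 h

Hours = 429 kWh ÷ 1.14 kW = 376.3 h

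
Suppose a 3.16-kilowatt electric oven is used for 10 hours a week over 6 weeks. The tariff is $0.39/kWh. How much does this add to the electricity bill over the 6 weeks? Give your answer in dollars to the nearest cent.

Runtime = 10 h/week × 6 weeks = 60 h
Energy = 3.16 kW × 60 h = 189.6 kWh
Cost = 189.6 kWh × $0.39/kWh = $73.94

$73.94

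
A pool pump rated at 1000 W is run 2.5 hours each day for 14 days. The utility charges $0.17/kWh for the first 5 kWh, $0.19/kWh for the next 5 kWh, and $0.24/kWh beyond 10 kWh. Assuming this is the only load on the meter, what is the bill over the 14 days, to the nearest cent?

$7.80

Runtime = 2.5 h/day × 14 days = 35 h
Energy = 1 kW × 35 h = 35 kWh
Tier 1 (0–5 kWh): 5 × $0.17 = $0.85
Tier 2 (5–10 kWh): 5 × $0.19 = $0.95
Above 10 kWh: 25 × $0.24 = $6
Bill = $7.80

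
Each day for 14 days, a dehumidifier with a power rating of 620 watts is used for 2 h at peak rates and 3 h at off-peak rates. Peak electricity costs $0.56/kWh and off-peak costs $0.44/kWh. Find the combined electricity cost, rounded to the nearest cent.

$21.18

Peak energy = 0.62 kW × 2 h × 14 = 17.36 kWh
Off-peak energy = 0.62 kW × 3 h × 14 = 26.04 kWh
Cost = 17.36 × $0.56 + 26.04 × $0.44 = $9.7216 + $11.4576 = $21.18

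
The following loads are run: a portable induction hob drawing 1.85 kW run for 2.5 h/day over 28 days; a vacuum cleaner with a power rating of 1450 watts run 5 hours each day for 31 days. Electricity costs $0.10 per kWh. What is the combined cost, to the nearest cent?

$35.43

portable induction hob: Runtime = 2.5 h/day × 28 days = 70 h
portable induction hob: 1.85 kW × 70 h = 129.5 kWh
vacuum cleaner: Runtime = 5 h/day × 31 days = 155 h
vacuum cleaner: 1.45 kW × 155 h = 224.75 kWh
Total energy = 354.25 kWh
Cost = 354.25 × $0.10 = $35.43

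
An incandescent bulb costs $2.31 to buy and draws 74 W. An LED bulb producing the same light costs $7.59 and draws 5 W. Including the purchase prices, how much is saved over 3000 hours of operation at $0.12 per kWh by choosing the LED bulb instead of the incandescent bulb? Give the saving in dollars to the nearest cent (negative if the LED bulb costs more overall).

$19.56

incandescent bulb: $2.31 + (74/1000) kW × 3000 h × $0.12 = $2.31 + $26.64 = $28.95
LED bulb: $7.59 + (5/1000) kW × 3000 h × $0.12 = $7.59 + $1.8 = $9.39
Saving = $28.95 − $9.39 = $19.56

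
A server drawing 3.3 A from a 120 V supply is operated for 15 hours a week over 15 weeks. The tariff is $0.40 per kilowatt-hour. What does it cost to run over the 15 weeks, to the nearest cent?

$35.64

Power = 3.3 A × 120 V = 396 W = 0.396 kW
Runtime = 15 h/week × 15 weeks = 225 h
Energy = 0.396 kW × 225 h = 89.1 kWh
Cost = 89.1 kWh × $0.40/kWh = $35.64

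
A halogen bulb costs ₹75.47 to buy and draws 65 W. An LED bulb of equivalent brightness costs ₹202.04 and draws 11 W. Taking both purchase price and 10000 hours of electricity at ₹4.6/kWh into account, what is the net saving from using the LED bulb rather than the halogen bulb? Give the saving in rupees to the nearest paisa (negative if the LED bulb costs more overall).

₹2357.43

halogen bulb: ₹75.47 + (65/1000) kW × 10000 h × ₹4.6 = ₹75.47 + ₹2990 = ₹3065.47
LED bulb: ₹202.04 + (11/1000) kW × 10000 h × ₹4.6 = ₹202.04 + ₹506 = ₹708.04
Saving = ₹3065.47 − ₹708.04 = ₹2357.43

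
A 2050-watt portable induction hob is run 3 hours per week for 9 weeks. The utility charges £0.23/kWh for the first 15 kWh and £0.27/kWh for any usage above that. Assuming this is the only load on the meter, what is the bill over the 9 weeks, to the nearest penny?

Runtime = 3 h/week × 9 weeks = 27 h
Energy = 2.05 kW × 27 h = 55.35 kWh
Tier 1 (0–15 kWh): 15 × £0.23 = £3.45
Above 15 kWh: 40.35 × £0.27 = £10.8945
Bill = £14.34

£14.34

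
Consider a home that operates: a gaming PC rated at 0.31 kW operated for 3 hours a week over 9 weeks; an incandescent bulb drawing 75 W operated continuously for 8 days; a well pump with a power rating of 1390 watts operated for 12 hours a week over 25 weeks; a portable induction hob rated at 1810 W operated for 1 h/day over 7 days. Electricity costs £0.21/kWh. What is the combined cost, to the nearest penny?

£95.01

gaming PC: Runtime = 3 h/week × 9 weeks = 27 h
gaming PC: 0.31 kW × 27 h = 8.37 kWh
incandescent bulb: Runtime = 24 h × 8 = 192 h
incandescent bulb: 0.075 kW × 192 h = 14.4 kWh
well pump: Runtime = 12 h/week × 25 weeks = 300 h
well pump: 1.39 kW × 300 h = 417 kWh
portable induction hob: Runtime = 1 h/day × 7 days = 7 h
portable induction hob: 1.81 kW × 7 h = 12.67 kWh
Total energy = 452.44 kWh
Cost = 452.44 × £0.21 = £95.01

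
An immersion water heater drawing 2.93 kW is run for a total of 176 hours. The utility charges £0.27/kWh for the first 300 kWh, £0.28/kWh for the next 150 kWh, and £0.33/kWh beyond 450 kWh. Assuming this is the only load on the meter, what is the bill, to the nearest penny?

£144.67

Energy = 2.93 kW × 176 h = 515.68 kWh
Tier 1 (0–300 kWh): 300 × £0.27 = £81
Tier 2 (300–450 kWh): 150 × £0.28 = £42
Above 450 kWh: 65.68 × £0.33 = £21.6744
Bill = £144.67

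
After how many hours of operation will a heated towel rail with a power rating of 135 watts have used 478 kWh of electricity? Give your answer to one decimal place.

Hours = 478 kWh ÷ 0.135 kW = 3540.7 h

3540.7 h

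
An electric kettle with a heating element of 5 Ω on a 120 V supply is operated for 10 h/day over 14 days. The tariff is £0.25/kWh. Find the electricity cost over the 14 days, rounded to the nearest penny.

Power = V²/R = 120²/5 = 2880 W = 2.88 kW
Runtime = 10 h/day × 14 days = 140 h
Energy = 2.88 kW × 140 h = 403.2 kWh
Cost = 403.2 kWh × £0.25/kWh = £100.80

£100.80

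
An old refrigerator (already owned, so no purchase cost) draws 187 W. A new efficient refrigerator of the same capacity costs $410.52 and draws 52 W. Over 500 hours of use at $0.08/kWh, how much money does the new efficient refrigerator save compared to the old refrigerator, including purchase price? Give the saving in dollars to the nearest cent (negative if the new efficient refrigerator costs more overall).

-$405.12

old refrigerator: $0.00 + (187/1000) kW × 500 h × $0.08 = $0.00 + $7.48 = $7.48
new efficient refrigerator: $410.52 + (52/1000) kW × 500 h × $0.08 = $410.52 + $2.08 = $412.6
Saving = $7.48 − $412.6 = −$405.12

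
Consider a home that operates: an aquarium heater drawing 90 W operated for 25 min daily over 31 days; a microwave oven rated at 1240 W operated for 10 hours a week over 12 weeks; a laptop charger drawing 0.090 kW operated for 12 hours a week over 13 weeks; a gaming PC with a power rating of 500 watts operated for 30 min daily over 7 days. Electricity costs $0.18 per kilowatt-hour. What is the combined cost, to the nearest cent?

aquarium heater: Runtime = 25 min × 31 = 775 min = 12.916666… h
aquarium heater: 0.09 kW × 12.916666… h = 1.1625 kWh
microwave oven: Runtime = 10 h/week × 12 weeks = 120 h
microwave oven: 1.24 kW × 120 h = 148.8 kWh
laptop charger: Runtime = 12 h/week × 13 weeks = 156 h
laptop charger: 0.09 kW × 156 h = 14.04 kWh
gaming PC: Runtime = 30 min × 7 = 210 min = 3.5 h
gaming PC: 0.5 kW × 3.5 h = 1.75 kWh
Total energy = 165.7525 kWh
Cost = 165.7525 × $0.18 = $29.84

$29.84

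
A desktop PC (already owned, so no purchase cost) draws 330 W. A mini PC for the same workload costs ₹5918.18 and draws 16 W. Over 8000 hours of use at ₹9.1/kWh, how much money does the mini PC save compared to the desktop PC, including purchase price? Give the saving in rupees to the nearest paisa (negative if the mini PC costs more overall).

₹16941.02

desktop PC: ₹0.00 + (330/1000) kW × 8000 h × ₹9.1 = ₹0.00 + ₹24024 = ₹24024
mini PC: ₹5918.18 + (16/1000) kW × 8000 h × ₹9.1 = ₹5918.18 + ₹1164.8 = ₹7082.98
Saving = ₹24024 − ₹7082.98 = ₹16941.02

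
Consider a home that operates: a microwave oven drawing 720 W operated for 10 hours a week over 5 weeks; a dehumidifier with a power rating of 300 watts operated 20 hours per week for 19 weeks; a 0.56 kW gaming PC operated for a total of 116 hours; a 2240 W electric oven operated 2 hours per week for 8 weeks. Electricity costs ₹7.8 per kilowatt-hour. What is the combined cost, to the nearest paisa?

microwave oven: Runtime = 10 h/week × 5 weeks = 50 h
microwave oven: 0.72 kW × 50 h = 36 kWh
dehumidifier: Runtime = 20 h/week × 19 weeks = 380 h
dehumidifier: 0.3 kW × 380 h = 114 kWh
gaming PC: 0.56 kW × 116 h = 64.96 kWh
electric oven: Runtime = 2 h/week × 8 weeks = 16 h
electric oven: 2.24 kW × 16 h = 35.84 kWh
Total energy = 250.8 kWh
Cost = 250.8 × ₹7.8 = ₹1956.24

₹1956.24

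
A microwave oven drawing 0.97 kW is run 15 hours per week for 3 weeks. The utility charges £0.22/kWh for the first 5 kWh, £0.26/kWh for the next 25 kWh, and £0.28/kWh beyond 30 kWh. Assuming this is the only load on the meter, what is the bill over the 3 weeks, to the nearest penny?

£11.42

Runtime = 15 h/week × 3 weeks = 45 h
Energy = 0.97 kW × 45 h = 43.65 kWh
Tier 1 (0–5 kWh): 5 × £0.22 = £1.1
Tier 2 (5–30 kWh): 25 × £0.26 = £6.5
Above 30 kWh: 13.65 × £0.28 = £3.822
Bill = £11.42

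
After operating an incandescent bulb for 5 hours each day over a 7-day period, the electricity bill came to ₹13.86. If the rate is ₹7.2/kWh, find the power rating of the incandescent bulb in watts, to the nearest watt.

Energy = ₹13.86 ÷ ₹7.2/kWh = 1.925 kWh
Runtime = 5 h/day × 7 days = 35 h
Power = 1.925 kWh ÷ 35 h = 0.055 kW = 55 W

55 W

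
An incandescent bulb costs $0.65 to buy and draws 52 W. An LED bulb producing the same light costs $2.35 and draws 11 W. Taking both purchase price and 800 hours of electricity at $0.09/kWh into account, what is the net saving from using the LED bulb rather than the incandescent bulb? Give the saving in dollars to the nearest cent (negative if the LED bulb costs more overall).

$1.25

incandescent bulb: $0.65 + (52/1000) kW × 800 h × $0.09 = $0.65 + $3.744 = $4.394
LED bulb: $2.35 + (11/1000) kW × 800 h × $0.09 = $2.35 + $0.792 = $3.142
Saving = $4.394 − $3.142 = $1.252 → $1.25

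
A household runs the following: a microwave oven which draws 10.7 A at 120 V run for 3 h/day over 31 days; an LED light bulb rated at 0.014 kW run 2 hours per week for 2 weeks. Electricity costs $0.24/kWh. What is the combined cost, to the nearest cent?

$28.67

microwave oven: Power = 10.7 A × 120 V = 1284 W = 1.284 kW
microwave oven: Runtime = 3 h/day × 31 days = 93 h
microwave oven: 1.284 kW × 93 h = 119.412 kWh
LED light bulb: Runtime = 2 h/week × 2 weeks = 4 h
LED light bulb: 0.014 kW × 4 h = 0.056 kWh
Total energy = 119.468 kWh
Cost = 119.468 × $0.24 = $28.67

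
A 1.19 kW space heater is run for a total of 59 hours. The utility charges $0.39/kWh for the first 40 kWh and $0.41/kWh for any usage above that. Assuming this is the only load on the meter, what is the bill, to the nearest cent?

Energy = 1.19 kW × 59 h = 70.21 kWh
Tier 1 (0–40 kWh): 40 × $0.39 = $15.6
Above 40 kWh: 30.21 × $0.41 = $12.3861
Bill = $27.99

$27.99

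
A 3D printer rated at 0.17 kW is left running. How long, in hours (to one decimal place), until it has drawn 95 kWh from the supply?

558.8 h

Hours = 95 kWh ÷ 0.17 kW = 558.8 h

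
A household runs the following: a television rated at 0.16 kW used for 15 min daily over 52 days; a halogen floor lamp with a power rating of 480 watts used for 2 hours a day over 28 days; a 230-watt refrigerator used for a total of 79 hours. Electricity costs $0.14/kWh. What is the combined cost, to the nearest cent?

television: Runtime = 15 min × 52 = 780 min = 13 h
television: 0.16 kW × 13 h = 2.08 kWh
halogen floor lamp: Runtime = 2 h/day × 28 days = 56 h
halogen floor lamp: 0.48 kW × 56 h = 26.88 kWh
refrigerator: 0.23 kW × 79 h = 18.17 kWh
Total energy = 47.13 kWh
Cost = 47.13 × $0.14 = $6.60

$6.60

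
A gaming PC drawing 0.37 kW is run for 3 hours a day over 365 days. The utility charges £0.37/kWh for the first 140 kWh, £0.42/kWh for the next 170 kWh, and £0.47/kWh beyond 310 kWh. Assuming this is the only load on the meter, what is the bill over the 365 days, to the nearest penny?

£167.92

Runtime = 3 h/day × 365 days = 1095 h
Energy = 0.37 kW × 1095 h = 405.15 kWh
Tier 1 (0–140 kWh): 140 × £0.37 = £51.8
Tier 2 (140–310 kWh): 170 × £0.42 = £71.4
Above 310 kWh: 95.15 × £0.47 = £44.7205
Bill = £167.92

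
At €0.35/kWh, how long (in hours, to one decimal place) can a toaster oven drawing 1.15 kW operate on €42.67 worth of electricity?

106.0 h

Energy available = €42.67 ÷ €0.35/kWh = 121.9143 kWh
Hours = 121.9143 kWh ÷ 1.15 kW = 106.0 h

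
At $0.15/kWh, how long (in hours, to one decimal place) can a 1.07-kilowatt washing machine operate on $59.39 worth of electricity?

370.0 h

Energy available = $59.39 ÷ $0.15/kWh = 395.9333 kWh
Hours = 395.9333 kWh ÷ 1.07 kW = 370.0 h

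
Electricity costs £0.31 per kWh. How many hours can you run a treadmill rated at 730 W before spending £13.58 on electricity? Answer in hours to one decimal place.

60.0 h

Energy available = £13.58 ÷ £0.31/kWh = 43.8065 kWh
Hours = 43.8065 kWh ÷ 0.73 kW = 60.0 h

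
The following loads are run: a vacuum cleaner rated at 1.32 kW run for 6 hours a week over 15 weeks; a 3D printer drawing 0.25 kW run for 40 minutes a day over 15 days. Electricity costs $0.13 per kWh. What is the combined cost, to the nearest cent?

vacuum cleaner: Runtime = 6 h/week × 15 weeks = 90 h
vacuum cleaner: 1.32 kW × 90 h = 118.8 kWh
3D printer: Runtime = 40 min × 15 = 600 min = 10 h
3D printer: 0.25 kW × 10 h = 2.5 kWh
Total energy = 121.3 kWh
Cost = 121.3 × $0.13 = $15.77

$15.77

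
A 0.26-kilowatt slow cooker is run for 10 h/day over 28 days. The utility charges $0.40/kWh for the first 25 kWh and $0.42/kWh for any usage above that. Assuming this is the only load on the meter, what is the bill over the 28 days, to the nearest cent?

$30.08

Runtime = 10 h/day × 28 days = 280 h
Energy = 0.26 kW × 280 h = 72.8 kWh
Tier 1 (0–25 kWh): 25 × $0.40 = $10
Above 25 kWh: 47.8 × $0.42 = $20.076
Bill = $30.08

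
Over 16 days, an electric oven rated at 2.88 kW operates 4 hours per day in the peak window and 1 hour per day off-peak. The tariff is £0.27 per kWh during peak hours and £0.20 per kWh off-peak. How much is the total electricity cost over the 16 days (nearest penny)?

£58.98

Peak energy = 2.88 kW × 4 h × 16 = 184.32 kWh
Off-peak energy = 2.88 kW × 1 h × 16 = 46.08 kWh
Cost = 184.32 × £0.27 + 46.08 × £0.20 = £49.7664 + £9.216 = £58.98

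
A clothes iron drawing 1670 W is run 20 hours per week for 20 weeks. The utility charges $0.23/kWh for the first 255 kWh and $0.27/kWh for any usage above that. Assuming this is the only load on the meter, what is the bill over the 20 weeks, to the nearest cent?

Runtime = 20 h/week × 20 weeks = 400 h
Energy = 1.67 kW × 400 h = 668 kWh
Tier 1 (0–255 kWh): 255 × $0.23 = $58.65
Above 255 kWh: 413 × $0.27 = $111.51
Bill = $170.16

$170.16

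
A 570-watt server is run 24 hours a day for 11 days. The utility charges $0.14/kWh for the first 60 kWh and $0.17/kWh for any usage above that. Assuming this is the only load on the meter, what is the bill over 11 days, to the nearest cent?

$23.78

Runtime = 24 h × 11 = 264 h
Energy = 0.57 kW × 264 h = 150.48 kWh
Tier 1 (0–60 kWh): 60 × $0.14 = $8.4
Above 60 kWh: 90.48 × $0.17 = $15.3816
Bill = $23.78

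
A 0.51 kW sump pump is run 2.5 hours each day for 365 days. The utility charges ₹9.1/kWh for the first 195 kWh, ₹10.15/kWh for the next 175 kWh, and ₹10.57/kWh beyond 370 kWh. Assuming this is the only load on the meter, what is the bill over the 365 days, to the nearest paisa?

Runtime = 2.5 h/day × 365 days = 912.5 h
Energy = 0.51 kW × 912.5 h = 465.375 kWh
Tier 1 (0–195 kWh): 195 × ₹9.1 = ₹1774.5
Tier 2 (195–370 kWh): 175 × ₹10.15 = ₹1776.25
Above 370 kWh: 95.375 × ₹10.57 = ₹1008.11375
Bill = ₹4558.86

₹4558.86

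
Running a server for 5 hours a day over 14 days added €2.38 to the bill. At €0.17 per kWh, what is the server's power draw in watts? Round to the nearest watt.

Energy = €2.38 ÷ €0.17/kWh = 14 kWh
Runtime = 5 h/day × 14 days = 70 h
Power = 14 kWh ÷ 70 h = 0.2 kW = 200 W

200 W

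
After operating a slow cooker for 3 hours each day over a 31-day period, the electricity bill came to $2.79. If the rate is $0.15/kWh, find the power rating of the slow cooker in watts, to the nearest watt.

Energy = $2.79 ÷ $0.15/kWh = 18.6 kWh
Runtime = 3 h/day × 31 days = 93 h
Power = 18.6 kWh ÷ 93 h = 0.2 kW = 200 W

200 W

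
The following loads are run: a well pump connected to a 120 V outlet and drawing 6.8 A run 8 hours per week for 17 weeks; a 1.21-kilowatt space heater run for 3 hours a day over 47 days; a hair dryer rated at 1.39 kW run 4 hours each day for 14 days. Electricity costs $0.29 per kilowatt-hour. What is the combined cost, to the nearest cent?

well pump: Power = 6.8 A × 120 V = 816 W = 0.816 kW
well pump: Runtime = 8 h/week × 17 weeks = 136 h
well pump: 0.816 kW × 136 h = 110.976 kWh
space heater: Runtime = 3 h/day × 47 days = 141 h
space heater: 1.21 kW × 141 h = 170.61 kWh
hair dryer: Runtime = 4 h/day × 14 days = 56 h
hair dryer: 1.39 kW × 56 h = 77.84 kWh
Total energy = 359.426 kWh
Cost = 359.426 × $0.29 = $104.23

$104.23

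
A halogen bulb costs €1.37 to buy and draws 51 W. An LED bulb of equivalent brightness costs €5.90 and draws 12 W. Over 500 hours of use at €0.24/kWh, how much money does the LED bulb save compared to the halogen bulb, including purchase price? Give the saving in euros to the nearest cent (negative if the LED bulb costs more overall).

€0.15

halogen bulb: €1.37 + (51/1000) kW × 500 h × €0.24 = €1.37 + €6.12 = €7.49
LED bulb: €5.90 + (12/1000) kW × 500 h × €0.24 = €5.90 + €1.44 = €7.34
Saving = €7.49 − €7.34 = €0.15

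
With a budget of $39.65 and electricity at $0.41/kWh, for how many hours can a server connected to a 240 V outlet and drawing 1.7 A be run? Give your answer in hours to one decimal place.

237.0 h

Power = 1.7 A × 240 V = 408 W = 0.408 kW
Energy available = $39.65 ÷ $0.41/kWh = 96.7073 kWh
Hours = 96.7073 kWh ÷ 0.408 kW = 237.0 h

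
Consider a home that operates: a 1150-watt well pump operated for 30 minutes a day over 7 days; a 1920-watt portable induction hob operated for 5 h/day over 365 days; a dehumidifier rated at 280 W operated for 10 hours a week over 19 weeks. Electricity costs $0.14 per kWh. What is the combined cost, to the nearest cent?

$498.57

well pump: Runtime = 30 min × 7 = 210 min = 3.5 h
well pump: 1.15 kW × 3.5 h = 4.025 kWh
portable induction hob: Runtime = 5 h/day × 365 days = 1825 h
portable induction hob: 1.92 kW × 1825 h = 3504 kWh
dehumidifier: Runtime = 10 h/week × 19 weeks = 190 h
dehumidifier: 0.28 kW × 190 h = 53.2 kWh
Total energy = 3561.225 kWh
Cost = 3561.225 × $0.14 = $498.57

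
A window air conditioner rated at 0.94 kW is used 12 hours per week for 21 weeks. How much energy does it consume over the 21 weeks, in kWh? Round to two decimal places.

Runtime = 12 h/week × 21 weeks = 252 h
Energy = 0.94 kW × 252 h = 236.88 kWh

236.88 kWh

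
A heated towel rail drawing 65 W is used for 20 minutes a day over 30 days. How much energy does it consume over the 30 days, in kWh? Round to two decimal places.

Runtime = 20 min × 30 = 600 min = 10 h
Energy = 0.065 kW × 10 h = 0.65 kWh

0.65 kWh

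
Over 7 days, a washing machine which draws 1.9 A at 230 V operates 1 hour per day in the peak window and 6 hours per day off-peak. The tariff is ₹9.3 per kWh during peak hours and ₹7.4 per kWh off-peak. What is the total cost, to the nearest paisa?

Power = 1.9 A × 230 V = 437 W = 0.437 kW
Peak energy = 0.437 kW × 1 h × 7 = 3.059 kWh
Off-peak energy = 0.437 kW × 6 h × 7 = 18.354 kWh
Cost = 3.059 × ₹9.3 + 18.354 × ₹7.4 = ₹28.4487 + ₹135.8196 = ₹164.27

₹164.27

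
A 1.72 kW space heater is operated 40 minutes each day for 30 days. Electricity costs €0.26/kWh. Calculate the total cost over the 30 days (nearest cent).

Runtime = 40 min × 30 = 1200 min = 20 h
Energy = 1.72 kW × 20 h = 34.4 kWh
Cost = 34.4 kWh × €0.26/kWh = €8.94

€8.94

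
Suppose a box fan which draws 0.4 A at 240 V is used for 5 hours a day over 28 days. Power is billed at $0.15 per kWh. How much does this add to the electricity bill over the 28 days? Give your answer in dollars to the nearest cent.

Power = 0.4 A × 240 V = 96 W = 0.096 kW
Runtime = 5 h/day × 28 days = 140 h
Energy = 0.096 kW × 140 h = 13.44 kWh
Cost = 13.44 kWh × $0.15/kWh = $2.02

$2.02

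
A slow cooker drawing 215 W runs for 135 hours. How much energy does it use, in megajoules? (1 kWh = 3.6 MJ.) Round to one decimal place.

104.5 MJ

Energy = 0.215 kW × 135 h = 29.025 kWh
= 29.025 × 3.6 MJ = 104.5 MJ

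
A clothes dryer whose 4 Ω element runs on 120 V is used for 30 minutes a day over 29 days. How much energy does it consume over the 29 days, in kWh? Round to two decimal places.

52.20 kWh

Power = V²/R = 120²/4 = 3600 W = 3.6 kW
Runtime = 30 min × 29 = 870 min = 14.5 h
Energy = 3.6 kW × 14.5 h = 52.2 kWh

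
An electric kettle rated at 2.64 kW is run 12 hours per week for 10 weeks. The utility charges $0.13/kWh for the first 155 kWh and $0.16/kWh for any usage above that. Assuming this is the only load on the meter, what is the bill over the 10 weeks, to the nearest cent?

Runtime = 12 h/week × 10 weeks = 120 h
Energy = 2.64 kW × 120 h = 316.8 kWh
Tier 1 (0–155 kWh): 155 × $0.13 = $20.15
Above 155 kWh: 161.8 × $0.16 = $25.888
Bill = $46.04

$46.04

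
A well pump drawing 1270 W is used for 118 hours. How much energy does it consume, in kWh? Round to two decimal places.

Energy = 1.27 kW × 118 h = 149.86 kWh

149.86 kWh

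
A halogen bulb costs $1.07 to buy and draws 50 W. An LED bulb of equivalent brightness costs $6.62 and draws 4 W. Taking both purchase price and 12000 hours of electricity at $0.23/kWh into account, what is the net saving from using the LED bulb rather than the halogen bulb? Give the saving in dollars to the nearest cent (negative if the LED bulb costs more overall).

$121.41

halogen bulb: $1.07 + (50/1000) kW × 12000 h × $0.23 = $1.07 + $138 = $139.07
LED bulb: $6.62 + (4/1000) kW × 12000 h × $0.23 = $6.62 + $11.04 = $17.66
Saving = $139.07 − $17.66 = $121.41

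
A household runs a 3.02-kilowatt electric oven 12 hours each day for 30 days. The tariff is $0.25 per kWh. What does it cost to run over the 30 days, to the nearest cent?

$271.80

Runtime = 12 h/day × 30 days = 360 h
Energy = 3.02 kW × 360 h = 1087.2 kWh
Cost = 1087.2 kWh × $0.25/kWh = $271.80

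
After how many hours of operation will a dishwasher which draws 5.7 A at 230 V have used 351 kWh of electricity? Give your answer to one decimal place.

267.7 h

Power = 5.7 A × 230 V = 1311 W = 1.311 kW
Hours = 351 kWh ÷ 1.311 kW = 267.7 h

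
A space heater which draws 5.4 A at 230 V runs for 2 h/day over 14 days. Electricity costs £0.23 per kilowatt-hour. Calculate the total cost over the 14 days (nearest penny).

£8.00

Power = 5.4 A × 230 V = 1242 W = 1.242 kW
Runtime = 2 h/day × 14 days = 28 h
Energy = 1.242 kW × 28 h = 34.776 kWh
Cost = 34.776 kWh × £0.23/kWh = £8.00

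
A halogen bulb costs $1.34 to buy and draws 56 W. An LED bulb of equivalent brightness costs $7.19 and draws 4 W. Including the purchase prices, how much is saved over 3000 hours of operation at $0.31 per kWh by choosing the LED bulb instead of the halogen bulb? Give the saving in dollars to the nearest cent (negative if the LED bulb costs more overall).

$42.51

halogen bulb: $1.34 + (56/1000) kW × 3000 h × $0.31 = $1.34 + $52.08 = $53.42
LED bulb: $7.19 + (4/1000) kW × 3000 h × $0.31 = $7.19 + $3.72 = $10.91
Saving = $53.42 − $10.91 = $42.51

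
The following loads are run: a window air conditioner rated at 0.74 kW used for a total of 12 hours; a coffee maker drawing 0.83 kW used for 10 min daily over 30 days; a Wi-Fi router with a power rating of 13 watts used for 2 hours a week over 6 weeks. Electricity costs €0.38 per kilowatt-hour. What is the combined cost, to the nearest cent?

€5.01

window air conditioner: 0.74 kW × 12 h = 8.88 kWh
coffee maker: Runtime = 10 min × 30 = 300 min = 5 h
coffee maker: 0.83 kW × 5 h = 4.15 kWh
Wi-Fi router: Runtime = 2 h/week × 6 weeks = 12 h
Wi-Fi router: 0.013 kW × 12 h = 0.156 kWh
Total energy = 13.186 kWh
Cost = 13.186 × €0.38 = €5.01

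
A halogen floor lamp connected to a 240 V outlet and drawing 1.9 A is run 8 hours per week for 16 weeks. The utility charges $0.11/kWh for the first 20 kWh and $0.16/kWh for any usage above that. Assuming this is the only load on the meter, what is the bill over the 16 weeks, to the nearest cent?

Power = 1.9 A × 240 V = 456 W = 0.456 kW
Runtime = 8 h/week × 16 weeks = 128 h
Energy = 0.456 kW × 128 h = 58.368 kWh
Tier 1 (0–20 kWh): 20 × $0.11 = $2.2
Above 20 kWh: 38.368 × $0.16 = $6.13888
Bill = $8.34

$8.34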